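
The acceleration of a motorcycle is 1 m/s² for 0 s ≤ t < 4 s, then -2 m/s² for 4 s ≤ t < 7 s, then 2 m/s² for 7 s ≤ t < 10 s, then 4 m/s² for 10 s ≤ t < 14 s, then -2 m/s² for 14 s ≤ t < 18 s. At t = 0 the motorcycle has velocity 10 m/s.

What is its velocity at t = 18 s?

22 m/s

Δv equals the area under the a-t graph; then v = v₀ + Δv.
0–4 s: 1 × 4 = 4 m/s
4–7 s: -2 × 3 = -6 m/s
7–10 s: 2 × 3 = 6 m/s
10–14 s: 4 × 4 = 16 m/s
14–18 s: -2 × 4 = -8 m/s
Δv = 12 m/s, so v(18) = 10 + (12) = 22 m/s.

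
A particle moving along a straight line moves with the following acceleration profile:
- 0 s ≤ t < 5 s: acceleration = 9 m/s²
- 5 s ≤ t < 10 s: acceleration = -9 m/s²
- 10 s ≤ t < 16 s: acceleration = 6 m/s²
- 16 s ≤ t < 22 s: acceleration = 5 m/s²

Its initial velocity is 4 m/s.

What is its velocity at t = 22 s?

Δv equals the area under the a-t graph; then v = v₀ + Δv.
0–5 s: 9 × 5 = 45 m/s
5–10 s: -9 × 5 = -45 m/s
10–16 s: 6 × 6 = 36 m/s
16–22 s: 5 × 6 = 30 m/s
Δv = 66 m/s, so v(22) = 4 + (66) = 70 m/s.

70 m/s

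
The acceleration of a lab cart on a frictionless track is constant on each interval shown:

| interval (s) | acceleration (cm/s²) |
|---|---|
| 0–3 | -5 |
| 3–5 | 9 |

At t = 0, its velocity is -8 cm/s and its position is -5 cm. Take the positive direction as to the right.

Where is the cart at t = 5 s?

-79.5 cm

On each constant-a segment, Δv = aΔt and Δx = v₀Δt + ½aΔt²; chain segment to segment.
0–3 s: v starts -8 cm/s; Δx = -8·3 + ½·-5·3² = -46.5 cm; v ends -23 cm/s.
3–5 s: v starts -23 cm/s; Δx = -23·2 + ½·9·2² = -28 cm; v ends -5 cm/s.
x(5) = -5 + Σ Δx = -79.5 cm.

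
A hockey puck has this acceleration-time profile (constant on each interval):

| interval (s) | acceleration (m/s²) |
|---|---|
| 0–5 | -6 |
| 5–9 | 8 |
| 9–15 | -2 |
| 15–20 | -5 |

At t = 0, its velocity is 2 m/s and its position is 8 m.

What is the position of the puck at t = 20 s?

On each constant-a segment, Δv = aΔt and Δx = v₀Δt + ½aΔt²; chain segment to segment.
0–5 s: v starts 2 m/s; Δx = 2·5 + ½·-6·5² = -65 m; v ends -28 m/s.
5–9 s: v starts -28 m/s; Δx = -28·4 + ½·8·4² = -48 m; v ends 4 m/s.
9–15 s: v starts 4 m/s; Δx = 4·6 + ½·-2·6² = -12 m; v ends -8 m/s.
15–20 s: v starts -8 m/s; Δx = -8·5 + ½·-5·5² = -102.5 m; v ends -33 m/s.
x(20) = 8 + Σ Δx = -219.5 m.

-219.5 m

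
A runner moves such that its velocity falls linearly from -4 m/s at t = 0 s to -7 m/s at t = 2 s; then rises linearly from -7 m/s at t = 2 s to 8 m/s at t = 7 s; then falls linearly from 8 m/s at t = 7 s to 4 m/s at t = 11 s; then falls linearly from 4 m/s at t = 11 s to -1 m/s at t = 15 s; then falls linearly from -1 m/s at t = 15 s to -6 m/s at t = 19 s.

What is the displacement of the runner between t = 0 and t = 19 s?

7.5 m

Displacement is the signed area under the v-t curve.
0–2 s: ½(-4 + -7)(2) = -11 m
2–7 s: ½(-7 + 8)(5) = 2.5 m
7–11 s: ½(8 + 4)(4) = 24 m
11–15 s: ½(4 + -1)(4) = 6 m
15–19 s: ½(-1 + -6)(4) = -14 m
Net displacement = 7.5 m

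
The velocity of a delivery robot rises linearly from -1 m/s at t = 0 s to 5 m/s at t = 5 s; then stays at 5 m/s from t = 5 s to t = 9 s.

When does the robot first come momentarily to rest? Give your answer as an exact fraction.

t = 5/6 s

v changes sign on 0–5 s (from -1 to 5); the graph is linear there, so v = 0 at t = 0 + (1)·(5 − 0)/(5 − -1) = 5/6 s.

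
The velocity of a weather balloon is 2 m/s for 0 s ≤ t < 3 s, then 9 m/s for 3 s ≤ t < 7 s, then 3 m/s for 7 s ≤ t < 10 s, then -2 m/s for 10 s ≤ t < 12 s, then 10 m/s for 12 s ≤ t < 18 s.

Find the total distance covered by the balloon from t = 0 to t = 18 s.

115 m

Total distance travelled is ∫|v| dt — sum the magnitudes of each area piece.
0–3 s: |2| × 3 = 6 m
3–7 s: |9| × 4 = 36 m
7–10 s: |3| × 3 = 9 m
10–12 s: |-2| × 2 = 4 m
12–18 s: |10| × 6 = 60 m
Total distance = 115 m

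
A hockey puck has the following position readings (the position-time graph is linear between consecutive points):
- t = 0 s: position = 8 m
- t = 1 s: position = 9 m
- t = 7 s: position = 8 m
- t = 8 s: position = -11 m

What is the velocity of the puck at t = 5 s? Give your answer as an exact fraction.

Velocity is the slope of the x-t graph on 1–7 s: (8 − 9)/(7 − 1) = -1/6 m/s.

-1/6 m/s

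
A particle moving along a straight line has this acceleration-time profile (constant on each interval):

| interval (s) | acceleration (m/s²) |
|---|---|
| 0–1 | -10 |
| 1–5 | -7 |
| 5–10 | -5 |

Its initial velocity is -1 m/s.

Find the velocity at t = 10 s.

Δv equals the area under the a-t graph; then v = v₀ + Δv.
0–1 s: -10 × 1 = -10 m/s
1–5 s: -7 × 4 = -28 m/s
5–10 s: -5 × 5 = -25 m/s
Δv = -63 m/s, so v(10) = -1 + (-63) = -64 m/s.

-64 m/s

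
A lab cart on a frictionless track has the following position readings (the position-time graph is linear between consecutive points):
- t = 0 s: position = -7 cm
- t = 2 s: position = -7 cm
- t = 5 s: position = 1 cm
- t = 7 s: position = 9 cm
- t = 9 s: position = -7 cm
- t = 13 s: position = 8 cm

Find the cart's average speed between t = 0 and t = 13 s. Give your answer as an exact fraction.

47/13 cm/s

Average speed = (total path length)/(elapsed time); on a piecewise-linear x-t graph the path length is Σ|Δx|.
0–2 s: |Δx| = |-7 − -7| = 0 cm
2–5 s: |Δx| = |1 − -7| = 8 cm
5–7 s: |Δx| = |9 − 1| = 8 cm
7–9 s: |Δx| = |-7 − 9| = 16 cm
9–13 s: |Δx| = |8 − -7| = 15 cm
Total path = 47 cm; average speed = 47/13 = 47/13 cm/s.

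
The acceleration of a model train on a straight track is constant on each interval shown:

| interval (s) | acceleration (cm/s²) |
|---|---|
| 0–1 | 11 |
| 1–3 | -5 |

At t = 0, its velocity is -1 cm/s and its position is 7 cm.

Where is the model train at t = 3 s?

On each constant-a segment, Δv = aΔt and Δx = v₀Δt + ½aΔt²; chain segment to segment.
0–1 s: v starts -1 cm/s; Δx = -1·1 + ½·11·1² = 4.5 cm; v ends 10 cm/s.
1–3 s: v starts 10 cm/s; Δx = 10·2 + ½·-5·2² = 10 cm; v ends 0 cm/s.
x(3) = 7 + Σ Δx = 21.5 cm.

21.5 cm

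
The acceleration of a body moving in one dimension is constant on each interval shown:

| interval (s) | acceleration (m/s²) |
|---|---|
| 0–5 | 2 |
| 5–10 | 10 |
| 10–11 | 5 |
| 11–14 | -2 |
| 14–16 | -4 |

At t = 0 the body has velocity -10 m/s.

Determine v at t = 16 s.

41 m/s

Δv equals the area under the a-t graph; then v = v₀ + Δv.
0–5 s: 2 × 5 = 10 m/s
5–10 s: 10 × 5 = 50 m/s
10–11 s: 5 × 1 = 5 m/s
11–14 s: -2 × 3 = -6 m/s
14–16 s: -4 × 2 = -8 m/s
Δv = 51 m/s, so v(16) = -10 + (51) = 41 m/s.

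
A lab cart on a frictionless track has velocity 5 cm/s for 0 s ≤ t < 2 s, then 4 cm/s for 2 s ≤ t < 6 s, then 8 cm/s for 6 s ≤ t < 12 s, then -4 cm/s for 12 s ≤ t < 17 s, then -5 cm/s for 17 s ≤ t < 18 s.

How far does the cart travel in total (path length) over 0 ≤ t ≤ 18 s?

99 cm

Distance (not displacement) is the total path length: add the absolute areas under v-t.
0–2 s: |5| × 2 = 10 cm
2–6 s: |4| × 4 = 16 cm
6–12 s: |8| × 6 = 48 cm
12–17 s: |-4| × 5 = 20 cm
17–18 s: |-5| × 1 = 5 cm
Total distance = 99 cm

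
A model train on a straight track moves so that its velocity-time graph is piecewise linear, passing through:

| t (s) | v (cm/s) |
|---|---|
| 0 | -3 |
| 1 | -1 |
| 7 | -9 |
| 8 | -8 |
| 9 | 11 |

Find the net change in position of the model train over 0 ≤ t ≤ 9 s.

Displacement is the signed area under the v-t curve.
0–1 s: ½(-3 + -1)(1) = -2 cm
1–7 s: ½(-1 + -9)(6) = -30 cm
7–8 s: ½(-9 + -8)(1) = -8.5 cm
8–9 s: ½(-8 + 11)(1) = 1.5 cm
Net displacement = -39 cm

-39 cm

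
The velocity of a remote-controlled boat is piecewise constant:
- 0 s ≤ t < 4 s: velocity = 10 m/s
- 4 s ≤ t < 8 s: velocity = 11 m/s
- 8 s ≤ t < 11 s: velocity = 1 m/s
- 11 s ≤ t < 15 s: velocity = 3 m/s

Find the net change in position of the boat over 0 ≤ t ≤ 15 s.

99 m

Net displacement equals the area under the velocity-time graph (areas below the axis count negative).
0–4 s: 10 × 4 = 40 m
4–8 s: 11 × 4 = 44 m
8–11 s: 1 × 3 = 3 m
11–15 s: 3 × 4 = 12 m
Net displacement = 99 m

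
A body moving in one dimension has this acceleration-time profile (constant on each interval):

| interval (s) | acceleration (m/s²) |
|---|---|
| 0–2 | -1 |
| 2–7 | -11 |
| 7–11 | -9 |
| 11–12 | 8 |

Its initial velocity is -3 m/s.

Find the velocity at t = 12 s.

Δv equals the area under the a-t graph; then v = v₀ + Δv.
0–2 s: -1 × 2 = -2 m/s
2–7 s: -11 × 5 = -55 m/s
7–11 s: -9 × 4 = -36 m/s
11–12 s: 8 × 1 = 8 m/s
Δv = -85 m/s, so v(12) = -3 + (-85) = -88 m/s.

-88 m/s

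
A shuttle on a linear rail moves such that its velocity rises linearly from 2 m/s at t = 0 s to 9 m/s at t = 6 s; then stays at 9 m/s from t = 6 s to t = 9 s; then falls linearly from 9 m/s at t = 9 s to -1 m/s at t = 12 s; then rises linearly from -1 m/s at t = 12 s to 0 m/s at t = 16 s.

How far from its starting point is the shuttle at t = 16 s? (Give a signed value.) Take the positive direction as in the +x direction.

70 m

Displacement is the signed area under the v-t curve.
0–6 s: ½(2 + 9)(6) = 33 m
6–9 s: 9 × 3 = 27 m
9–12 s: ½(9 + -1)(3) = 12 m
12–16 s: ½(-1 + 0)(4) = -2 m
Net displacement = 70 m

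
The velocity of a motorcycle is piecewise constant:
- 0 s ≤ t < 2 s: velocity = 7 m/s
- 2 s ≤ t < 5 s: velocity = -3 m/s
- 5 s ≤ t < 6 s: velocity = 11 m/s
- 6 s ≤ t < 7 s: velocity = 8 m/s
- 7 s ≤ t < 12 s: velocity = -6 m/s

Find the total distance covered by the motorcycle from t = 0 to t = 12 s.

72 m

Distance (not displacement) is the total path length: add the absolute areas under v-t.
0–2 s: |7| × 2 = 14 m
2–5 s: |-3| × 3 = 9 m
5–6 s: |11| × 1 = 11 m
6–7 s: |8| × 1 = 8 m
7–12 s: |-6| × 5 = 30 m
Total distance = 72 m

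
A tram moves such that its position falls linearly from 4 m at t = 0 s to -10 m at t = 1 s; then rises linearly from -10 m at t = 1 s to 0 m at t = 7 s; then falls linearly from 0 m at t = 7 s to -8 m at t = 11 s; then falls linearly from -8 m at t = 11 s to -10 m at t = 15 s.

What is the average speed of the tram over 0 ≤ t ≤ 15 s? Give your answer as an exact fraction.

Average speed = (total path length)/(elapsed time); on a piecewise-linear x-t graph the path length is Σ|Δx|.
0–1 s: |Δx| = |-10 − 4| = 14 m
1–7 s: |Δx| = |0 − -10| = 10 m
7–11 s: |Δx| = |-8 − 0| = 8 m
11–15 s: |Δx| = |-10 − -8| = 2 m
Total path = 34 m; average speed = 34/15 = 34/15 m/s.

34/15 m/s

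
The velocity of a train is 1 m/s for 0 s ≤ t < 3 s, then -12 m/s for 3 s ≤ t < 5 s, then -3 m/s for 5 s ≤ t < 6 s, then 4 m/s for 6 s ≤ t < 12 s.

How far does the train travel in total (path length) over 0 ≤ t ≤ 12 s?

54 m

Distance (not displacement) is the total path length: add the absolute areas under v-t.
0–3 s: |1| × 3 = 3 m
3–5 s: |-12| × 2 = 24 m
5–6 s: |-3| × 1 = 3 m
6–12 s: |4| × 6 = 24 m
Total distance = 54 m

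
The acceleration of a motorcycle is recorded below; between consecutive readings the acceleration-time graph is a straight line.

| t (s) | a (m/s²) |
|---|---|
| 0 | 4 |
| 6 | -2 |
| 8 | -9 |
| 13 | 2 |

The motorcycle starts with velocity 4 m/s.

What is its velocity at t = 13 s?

-18.5 m/s

Δv equals the area under the a-t graph; then v = v₀ + Δv.
0–6 s: ½(4 + -2)(6) = 6 m/s
6–8 s: ½(-2 + -9)(2) = -11 m/s
8–13 s: ½(-9 + 2)(5) = -17.5 m/s
Δv = -22.5 m/s, so v(13) = 4 + (-22.5) = -18.5 m/s.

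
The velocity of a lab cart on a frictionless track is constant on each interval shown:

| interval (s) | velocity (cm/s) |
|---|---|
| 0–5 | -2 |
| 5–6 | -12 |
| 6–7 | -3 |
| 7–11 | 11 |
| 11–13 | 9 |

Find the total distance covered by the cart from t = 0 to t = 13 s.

87 cm

Distance (not displacement) is the total path length: add the absolute areas under v-t.
0–5 s: |-2| × 5 = 10 cm
5–6 s: |-12| × 1 = 12 cm
6–7 s: |-3| × 1 = 3 cm
7–11 s: |11| × 4 = 44 cm
11–13 s: |9| × 2 = 18 cm
Total distance = 87 cm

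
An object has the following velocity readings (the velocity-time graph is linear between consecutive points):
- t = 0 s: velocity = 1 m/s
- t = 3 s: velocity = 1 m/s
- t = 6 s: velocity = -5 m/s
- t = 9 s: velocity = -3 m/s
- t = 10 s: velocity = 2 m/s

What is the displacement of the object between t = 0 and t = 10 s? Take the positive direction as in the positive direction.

-15.5 m

Net displacement equals the area under the velocity-time graph (areas below the axis count negative).
0–3 s: 1 × 3 = 3 m
3–6 s: ½(1 + -5)(3) = -6 m
6–9 s: ½(-5 + -3)(3) = -12 m
9–10 s: ½(-3 + 2)(1) = -0.5 m
Net displacement = -15.5 m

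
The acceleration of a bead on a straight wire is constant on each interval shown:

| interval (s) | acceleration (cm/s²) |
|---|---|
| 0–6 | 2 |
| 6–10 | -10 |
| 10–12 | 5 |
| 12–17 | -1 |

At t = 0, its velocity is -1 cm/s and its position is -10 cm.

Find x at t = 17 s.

On each constant-a segment, Δv = aΔt and Δx = v₀Δt + ½aΔt²; chain segment to segment.
0–6 s: v starts -1 cm/s; Δx = -1·6 + ½·2·6² = 30 cm; v ends 11 cm/s.
6–10 s: v starts 11 cm/s; Δx = 11·4 + ½·-10·4² = -36 cm; v ends -29 cm/s.
10–12 s: v starts -29 cm/s; Δx = -29·2 + ½·5·2² = -48 cm; v ends -19 cm/s.
12–17 s: v starts -19 cm/s; Δx = -19·5 + ½·-1·5² = -107.5 cm; v ends -24 cm/s.
x(17) = -10 + Σ Δx = -171.5 cm.

-171.5 cm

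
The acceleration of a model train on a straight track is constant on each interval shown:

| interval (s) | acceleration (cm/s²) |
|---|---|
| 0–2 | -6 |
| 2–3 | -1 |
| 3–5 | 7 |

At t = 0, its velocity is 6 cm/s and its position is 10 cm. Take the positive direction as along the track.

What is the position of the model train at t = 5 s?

3.5 cm

On each constant-a segment, Δv = aΔt and Δx = v₀Δt + ½aΔt²; chain segment to segment.
0–2 s: v starts 6 cm/s; Δx = 6·2 + ½·-6·2² = 0 cm; v ends -6 cm/s.
2–3 s: v starts -6 cm/s; Δx = -6·1 + ½·-1·1² = -6.5 cm; v ends -7 cm/s.
3–5 s: v starts -7 cm/s; Δx = -7·2 + ½·7·2² = 0 cm; v ends 7 cm/s.
x(5) = 10 + Σ Δx = 3.5 cm.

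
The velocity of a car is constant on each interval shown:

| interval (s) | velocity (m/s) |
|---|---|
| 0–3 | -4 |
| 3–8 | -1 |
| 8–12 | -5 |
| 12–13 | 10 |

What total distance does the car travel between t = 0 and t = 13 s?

Total distance travelled is ∫|v| dt — sum the magnitudes of each area piece.
0–3 s: |-4| × 3 = 12 m
3–8 s: |-1| × 5 = 5 m
8–12 s: |-5| × 4 = 20 m
12–13 s: |10| × 1 = 10 m
Total distance = 47 m

47 m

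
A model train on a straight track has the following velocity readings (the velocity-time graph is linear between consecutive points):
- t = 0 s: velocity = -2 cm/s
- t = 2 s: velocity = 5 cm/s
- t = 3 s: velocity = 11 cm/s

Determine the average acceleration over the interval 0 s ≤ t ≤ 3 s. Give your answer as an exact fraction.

13/3 cm/s²

Average acceleration = Δv/Δt = (11 − -2)/(3 − 0) = 13/3 cm/s².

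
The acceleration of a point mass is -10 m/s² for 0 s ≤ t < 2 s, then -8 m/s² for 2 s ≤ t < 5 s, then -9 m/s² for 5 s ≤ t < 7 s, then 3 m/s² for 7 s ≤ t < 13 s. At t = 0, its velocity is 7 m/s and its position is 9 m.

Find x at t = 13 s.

On each constant-a segment, Δv = aΔt and Δx = v₀Δt + ½aΔt²; chain segment to segment.
0–2 s: v starts 7 m/s; Δx = 7·2 + ½·-10·2² = -6 m; v ends -13 m/s.
2–5 s: v starts -13 m/s; Δx = -13·3 + ½·-8·3² = -75 m; v ends -37 m/s.
5–7 s: v starts -37 m/s; Δx = -37·2 + ½·-9·2² = -92 m; v ends -55 m/s.
7–13 s: v starts -55 m/s; Δx = -55·6 + ½·3·6² = -276 m; v ends -37 m/s.
x(13) = 9 + Σ Δx = -440 m.

-440 m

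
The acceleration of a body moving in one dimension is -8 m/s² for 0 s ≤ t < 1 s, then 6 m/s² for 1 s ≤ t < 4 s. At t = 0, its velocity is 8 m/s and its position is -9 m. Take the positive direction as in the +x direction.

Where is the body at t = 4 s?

On each constant-a segment, Δv = aΔt and Δx = v₀Δt + ½aΔt²; chain segment to segment.
0–1 s: v starts 8 m/s; Δx = 8·1 + ½·-8·1² = 4 m; v ends 0 m/s.
1–4 s: v starts 0 m/s; Δx = 0·3 + ½·6·3² = 27 m; v ends 18 m/s.
x(4) = -9 + Σ Δx = 22 m.

22 m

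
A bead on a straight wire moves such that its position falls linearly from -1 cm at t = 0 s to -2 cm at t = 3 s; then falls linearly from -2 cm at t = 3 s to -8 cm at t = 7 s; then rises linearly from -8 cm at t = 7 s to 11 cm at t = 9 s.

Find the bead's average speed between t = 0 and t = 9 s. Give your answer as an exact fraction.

26/9 cm/s

Average speed = (total path length)/(elapsed time); on a piecewise-linear x-t graph the path length is Σ|Δx|.
0–3 s: |Δx| = |-2 − -1| = 1 cm
3–7 s: |Δx| = |-8 − -2| = 6 cm
7–9 s: |Δx| = |11 − -8| = 19 cm
Total path = 26 cm; average speed = 26/9 = 26/9 cm/s.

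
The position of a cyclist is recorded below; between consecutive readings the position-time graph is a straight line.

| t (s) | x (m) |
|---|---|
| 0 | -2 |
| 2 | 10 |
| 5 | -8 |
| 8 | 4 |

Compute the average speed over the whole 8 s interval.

5.25 m/s

Average speed = (total path length)/(elapsed time); on a piecewise-linear x-t graph the path length is Σ|Δx|.
0–2 s: |Δx| = |10 − -2| = 12 m
2–5 s: |Δx| = |-8 − 10| = 18 m
5–8 s: |Δx| = |4 − -8| = 12 m
Total path = 42 m; average speed = 42/8 = 5.25 m/s.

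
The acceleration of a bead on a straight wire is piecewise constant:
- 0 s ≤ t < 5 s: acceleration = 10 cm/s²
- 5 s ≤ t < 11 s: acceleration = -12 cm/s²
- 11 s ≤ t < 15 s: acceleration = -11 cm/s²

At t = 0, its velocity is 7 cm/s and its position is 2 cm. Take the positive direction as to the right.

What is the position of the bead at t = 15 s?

140 cm

On each constant-a segment, Δv = aΔt and Δx = v₀Δt + ½aΔt²; chain segment to segment.
0–5 s: v starts 7 cm/s; Δx = 7·5 + ½·10·5² = 160 cm; v ends 57 cm/s.
5–11 s: v starts 57 cm/s; Δx = 57·6 + ½·-12·6² = 126 cm; v ends -15 cm/s.
11–15 s: v starts -15 cm/s; Δx = -15·4 + ½·-11·4² = -148 cm; v ends -59 cm/s.
x(15) = 2 + Σ Δx = 140 cm.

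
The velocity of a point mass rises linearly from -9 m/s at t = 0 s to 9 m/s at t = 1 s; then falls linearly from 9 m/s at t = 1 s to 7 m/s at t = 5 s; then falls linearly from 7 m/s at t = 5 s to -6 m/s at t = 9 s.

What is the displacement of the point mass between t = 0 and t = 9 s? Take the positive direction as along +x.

Displacement is the signed area under the v-t curve.
0–1 s: ½(-9 + 9)(1) = 0 m
1–5 s: ½(9 + 7)(4) = 32 m
5–9 s: ½(7 + -6)(4) = 2 m
Net displacement = 34 m

34 m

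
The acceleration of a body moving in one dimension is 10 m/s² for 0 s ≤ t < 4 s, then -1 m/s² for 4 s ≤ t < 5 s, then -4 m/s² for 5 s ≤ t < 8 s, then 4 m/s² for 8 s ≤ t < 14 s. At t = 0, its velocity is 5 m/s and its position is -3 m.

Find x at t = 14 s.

519.5 m

On each constant-a segment, Δv = aΔt and Δx = v₀Δt + ½aΔt²; chain segment to segment.
0–4 s: v starts 5 m/s; Δx = 5·4 + ½·10·4² = 100 m; v ends 45 m/s.
4–5 s: v starts 45 m/s; Δx = 45·1 + ½·-1·1² = 44.5 m; v ends 44 m/s.
5–8 s: v starts 44 m/s; Δx = 44·3 + ½·-4·3² = 114 m; v ends 32 m/s.
8–14 s: v starts 32 m/s; Δx = 32·6 + ½·4·6² = 264 m; v ends 56 m/s.
x(14) = -3 + Σ Δx = 519.5 m.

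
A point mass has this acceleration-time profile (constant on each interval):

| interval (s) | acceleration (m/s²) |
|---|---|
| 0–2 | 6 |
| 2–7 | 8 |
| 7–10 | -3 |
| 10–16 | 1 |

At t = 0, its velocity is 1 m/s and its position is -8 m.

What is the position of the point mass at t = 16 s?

On each constant-a segment, Δv = aΔt and Δx = v₀Δt + ½aΔt²; chain segment to segment.
0–2 s: v starts 1 m/s; Δx = 1·2 + ½·6·2² = 14 m; v ends 13 m/s.
2–7 s: v starts 13 m/s; Δx = 13·5 + ½·8·5² = 165 m; v ends 53 m/s.
7–10 s: v starts 53 m/s; Δx = 53·3 + ½·-3·3² = 145.5 m; v ends 44 m/s.
10–16 s: v starts 44 m/s; Δx = 44·6 + ½·1·6² = 282 m; v ends 50 m/s.
x(16) = -8 + Σ Δx = 598.5 m.

598.5 m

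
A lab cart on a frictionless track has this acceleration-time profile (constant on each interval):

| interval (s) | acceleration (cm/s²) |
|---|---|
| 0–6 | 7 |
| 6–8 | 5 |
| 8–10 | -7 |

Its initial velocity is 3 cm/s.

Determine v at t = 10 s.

Δv equals the area under the a-t graph; then v = v₀ + Δv.
0–6 s: 7 × 6 = 42 cm/s
6–8 s: 5 × 2 = 10 cm/s
8–10 s: -7 × 2 = -14 cm/s
Δv = 38 cm/s, so v(10) = 3 + (38) = 41 cm/s.

41 cm/s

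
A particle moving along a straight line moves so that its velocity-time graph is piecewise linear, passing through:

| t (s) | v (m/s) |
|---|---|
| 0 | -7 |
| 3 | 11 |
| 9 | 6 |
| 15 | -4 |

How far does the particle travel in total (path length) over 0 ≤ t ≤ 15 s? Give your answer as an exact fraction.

2423/30 m

Total distance travelled is ∫|v| dt — sum the magnitudes of each area piece.
0–3 s: v = 0 at t = 7/6 s; triangle areas 49/12 + 121/12 = 85/6 m
3–9 s: |½(11 + 6)(6)| = 51 m
9–15 s: v = 0 at t = 12.6 s; triangle areas 10.8 + 4.8 = 15.6 m
Total distance = 2423/30 m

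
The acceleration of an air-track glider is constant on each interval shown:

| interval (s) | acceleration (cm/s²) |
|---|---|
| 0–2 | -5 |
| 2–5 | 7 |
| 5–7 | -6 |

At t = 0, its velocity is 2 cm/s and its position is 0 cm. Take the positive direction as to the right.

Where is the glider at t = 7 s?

15.5 cm

On each constant-a segment, Δv = aΔt and Δx = v₀Δt + ½aΔt²; chain segment to segment.
0–2 s: v starts 2 cm/s; Δx = 2·2 + ½·-5·2² = -6 cm; v ends -8 cm/s.
2–5 s: v starts -8 cm/s; Δx = -8·3 + ½·7·3² = 7.5 cm; v ends 13 cm/s.
5–7 s: v starts 13 cm/s; Δx = 13·2 + ½·-6·2² = 14 cm; v ends 1 cm/s.
x(7) = 0 + Σ Δx = 15.5 cm.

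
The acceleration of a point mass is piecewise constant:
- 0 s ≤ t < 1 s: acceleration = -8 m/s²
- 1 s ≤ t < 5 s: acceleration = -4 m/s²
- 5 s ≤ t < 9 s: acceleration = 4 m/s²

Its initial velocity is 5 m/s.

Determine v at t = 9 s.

-3 m/s

Δv equals the area under the a-t graph; then v = v₀ + Δv.
0–1 s: -8 × 1 = -8 m/s
1–5 s: -4 × 4 = -16 m/s
5–9 s: 4 × 4 = 16 m/s
Δv = -8 m/s, so v(9) = 5 + (-8) = -3 m/s.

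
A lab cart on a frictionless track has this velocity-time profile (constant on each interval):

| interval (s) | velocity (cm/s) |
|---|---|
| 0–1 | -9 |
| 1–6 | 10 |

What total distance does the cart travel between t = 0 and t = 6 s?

Total distance travelled is ∫|v| dt — sum the magnitudes of each area piece.
0–1 s: |-9| × 1 = 9 cm
1–6 s: |10| × 5 = 50 cm
Total distance = 59 cm

59 cm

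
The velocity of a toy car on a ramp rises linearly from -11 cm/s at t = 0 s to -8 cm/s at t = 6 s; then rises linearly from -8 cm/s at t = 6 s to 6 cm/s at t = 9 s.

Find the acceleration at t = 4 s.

Acceleration is the slope of the v-t graph on 0–6 s: (-8 − -11)/(6 − 0) = 0.5 cm/s².

0.5 cm/s²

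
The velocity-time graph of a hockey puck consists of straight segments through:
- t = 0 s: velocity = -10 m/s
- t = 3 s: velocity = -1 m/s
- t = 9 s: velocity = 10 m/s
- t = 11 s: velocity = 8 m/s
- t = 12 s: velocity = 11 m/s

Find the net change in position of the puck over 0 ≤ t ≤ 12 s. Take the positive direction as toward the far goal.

Net displacement equals the area under the velocity-time graph (areas below the axis count negative).
0–3 s: ½(-10 + -1)(3) = -16.5 m
3–9 s: ½(-1 + 10)(6) = 27 m
9–11 s: ½(10 + 8)(2) = 18 m
11–12 s: ½(8 + 11)(1) = 9.5 m
Net displacement = 38 m

38 m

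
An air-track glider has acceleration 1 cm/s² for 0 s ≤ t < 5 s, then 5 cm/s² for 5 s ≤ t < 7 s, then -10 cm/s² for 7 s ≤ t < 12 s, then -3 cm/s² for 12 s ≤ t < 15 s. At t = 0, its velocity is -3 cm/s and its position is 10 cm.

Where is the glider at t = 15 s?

-171 cm

On each constant-a segment, Δv = aΔt and Δx = v₀Δt + ½aΔt²; chain segment to segment.
0–5 s: v starts -3 cm/s; Δx = -3·5 + ½·1·5² = -2.5 cm; v ends 2 cm/s.
5–7 s: v starts 2 cm/s; Δx = 2·2 + ½·5·2² = 14 cm; v ends 12 cm/s.
7–12 s: v starts 12 cm/s; Δx = 12·5 + ½·-10·5² = -65 cm; v ends -38 cm/s.
12–15 s: v starts -38 cm/s; Δx = -38·3 + ½·-3·3² = -127.5 cm; v ends -47 cm/s.
x(15) = 10 + Σ Δx = -171 cm.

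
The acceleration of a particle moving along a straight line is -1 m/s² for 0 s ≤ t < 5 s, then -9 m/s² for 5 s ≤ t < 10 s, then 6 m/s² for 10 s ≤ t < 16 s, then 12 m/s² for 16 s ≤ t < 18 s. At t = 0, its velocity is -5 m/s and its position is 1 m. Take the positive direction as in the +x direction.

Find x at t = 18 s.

-435 m

On each constant-a segment, Δv = aΔt and Δx = v₀Δt + ½aΔt²; chain segment to segment.
0–5 s: v starts -5 m/s; Δx = -5·5 + ½·-1·5² = -37.5 m; v ends -10 m/s.
5–10 s: v starts -10 m/s; Δx = -10·5 + ½·-9·5² = -162.5 m; v ends -55 m/s.
10–16 s: v starts -55 m/s; Δx = -55·6 + ½·6·6² = -222 m; v ends -19 m/s.
16–18 s: v starts -19 m/s; Δx = -19·2 + ½·12·2² = -14 m; v ends 5 m/s.
x(18) = 1 + Σ Δx = -435 m.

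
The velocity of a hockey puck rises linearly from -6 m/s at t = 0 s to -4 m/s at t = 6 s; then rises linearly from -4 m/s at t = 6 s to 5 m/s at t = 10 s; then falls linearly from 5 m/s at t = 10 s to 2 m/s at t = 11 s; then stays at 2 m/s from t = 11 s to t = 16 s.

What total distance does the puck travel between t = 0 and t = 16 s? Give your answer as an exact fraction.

947/18 m

Total distance travelled is ∫|v| dt — sum the magnitudes of each area piece.
0–6 s: |½(-6 + -4)(6)| = 30 m
6–10 s: v = 0 at t = 70/9 s; triangle areas 32/9 + 50/9 = 82/9 m
10–11 s: |½(5 + 2)(1)| = 3.5 m
11–16 s: |2| × 5 = 10 m
Total distance = 947/18 m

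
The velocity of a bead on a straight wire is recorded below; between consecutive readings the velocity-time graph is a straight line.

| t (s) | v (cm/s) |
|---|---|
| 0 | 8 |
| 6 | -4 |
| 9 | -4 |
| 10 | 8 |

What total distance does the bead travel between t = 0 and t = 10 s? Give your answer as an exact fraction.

106/3 cm

Distance (not displacement) is the total path length: add the absolute areas under v-t.
0–6 s: v = 0 at t = 4 s; triangle areas 16 + 4 = 20 cm
6–9 s: |-4| × 3 = 12 cm
9–10 s: v = 0 at t = 28/3 s; triangle areas 2/3 + 8/3 = 10/3 cm
Total distance = 106/3 cm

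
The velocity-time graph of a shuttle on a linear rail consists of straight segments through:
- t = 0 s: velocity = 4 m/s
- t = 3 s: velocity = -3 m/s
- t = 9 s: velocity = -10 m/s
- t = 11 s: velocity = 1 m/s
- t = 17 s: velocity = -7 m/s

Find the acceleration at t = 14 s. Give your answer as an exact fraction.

Acceleration is the slope of the v-t graph on 11–17 s: (-7 − 1)/(17 − 11) = -4/3 m/s².

-4/3 m/s²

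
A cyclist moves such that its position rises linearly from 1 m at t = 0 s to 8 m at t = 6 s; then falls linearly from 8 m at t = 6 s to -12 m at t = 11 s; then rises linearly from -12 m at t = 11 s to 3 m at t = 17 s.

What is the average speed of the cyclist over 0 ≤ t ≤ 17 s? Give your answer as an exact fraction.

42/17 m/s

Average speed = (total path length)/(elapsed time); on a piecewise-linear x-t graph the path length is Σ|Δx|.
0–6 s: |Δx| = |8 − 1| = 7 m
6–11 s: |Δx| = |-12 − 8| = 20 m
11–17 s: |Δx| = |3 − -12| = 15 m
Total path = 42 m; average speed = 42/17 = 42/17 m/s.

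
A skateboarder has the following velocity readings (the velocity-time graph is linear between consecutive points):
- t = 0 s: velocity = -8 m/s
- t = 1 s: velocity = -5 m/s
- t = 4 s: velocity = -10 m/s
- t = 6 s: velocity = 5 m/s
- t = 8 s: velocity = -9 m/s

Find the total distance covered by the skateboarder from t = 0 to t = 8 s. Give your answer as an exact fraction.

Distance (not displacement) is the total path length: add the absolute areas under v-t.
0–1 s: |½(-8 + -5)(1)| = 6.5 m
1–4 s: |½(-5 + -10)(3)| = 22.5 m
4–6 s: v = 0 at t = 16/3 s; triangle areas 20/3 + 5/3 = 25/3 m
6–8 s: v = 0 at t = 47/7 s; triangle areas 25/14 + 81/14 = 53/7 m
Total distance = 943/21 m

943/21 m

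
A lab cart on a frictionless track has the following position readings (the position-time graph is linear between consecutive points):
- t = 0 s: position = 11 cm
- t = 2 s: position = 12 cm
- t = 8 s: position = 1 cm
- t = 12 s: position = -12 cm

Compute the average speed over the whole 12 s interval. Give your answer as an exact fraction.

25/12 cm/s

Average speed = (total path length)/(elapsed time); on a piecewise-linear x-t graph the path length is Σ|Δx|.
0–2 s: |Δx| = |12 − 11| = 1 cm
2–8 s: |Δx| = |1 − 12| = 11 cm
8–12 s: |Δx| = |-12 − 1| = 13 cm
Total path = 25 cm; average speed = 25/12 = 25/12 cm/s.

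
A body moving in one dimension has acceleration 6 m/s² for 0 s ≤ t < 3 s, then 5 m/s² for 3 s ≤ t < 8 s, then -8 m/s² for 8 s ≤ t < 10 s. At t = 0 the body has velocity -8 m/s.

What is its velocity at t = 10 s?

Δv equals the area under the a-t graph; then v = v₀ + Δv.
0–3 s: 6 × 3 = 18 m/s
3–8 s: 5 × 5 = 25 m/s
8–10 s: -8 × 2 = -16 m/s
Δv = 27 m/s, so v(10) = -8 + (27) = 19 m/s.

19 m/s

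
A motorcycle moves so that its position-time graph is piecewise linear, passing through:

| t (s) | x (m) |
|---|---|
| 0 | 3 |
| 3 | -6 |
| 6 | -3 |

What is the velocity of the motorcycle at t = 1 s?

-3 m/s

Velocity is the slope of the x-t graph on 0–3 s: (-6 − 3)/(3 − 0) = -3 m/s.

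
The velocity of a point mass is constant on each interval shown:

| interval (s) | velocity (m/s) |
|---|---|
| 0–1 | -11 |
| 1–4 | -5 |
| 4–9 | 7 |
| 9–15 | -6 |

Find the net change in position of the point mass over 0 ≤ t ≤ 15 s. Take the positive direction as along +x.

Displacement is the signed area under the v-t curve.
0–1 s: -11 × 1 = -11 m
1–4 s: -5 × 3 = -15 m
4–9 s: 7 × 5 = 35 m
9–15 s: -6 × 6 = -36 m
Net displacement = -27 m

-27 m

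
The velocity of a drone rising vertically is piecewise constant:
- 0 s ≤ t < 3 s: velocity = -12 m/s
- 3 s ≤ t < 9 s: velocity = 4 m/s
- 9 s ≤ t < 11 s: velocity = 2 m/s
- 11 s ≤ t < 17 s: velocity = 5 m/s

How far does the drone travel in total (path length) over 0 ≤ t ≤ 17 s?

94 m

Distance (not displacement) is the total path length: add the absolute areas under v-t.
0–3 s: |-12| × 3 = 36 m
3–9 s: |4| × 6 = 24 m
9–11 s: |2| × 2 = 4 m
11–17 s: |5| × 6 = 30 m
Total distance = 94 m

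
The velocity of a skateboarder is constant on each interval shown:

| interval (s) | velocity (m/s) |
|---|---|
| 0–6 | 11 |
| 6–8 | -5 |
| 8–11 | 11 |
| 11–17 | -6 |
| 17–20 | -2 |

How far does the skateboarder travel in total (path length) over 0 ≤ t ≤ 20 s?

Distance (not displacement) is the total path length: add the absolute areas under v-t.
0–6 s: |11| × 6 = 66 m
6–8 s: |-5| × 2 = 10 m
8–11 s: |11| × 3 = 33 m
11–17 s: |-6| × 6 = 36 m
17–20 s: |-2| × 3 = 6 m
Total distance = 151 m

151 m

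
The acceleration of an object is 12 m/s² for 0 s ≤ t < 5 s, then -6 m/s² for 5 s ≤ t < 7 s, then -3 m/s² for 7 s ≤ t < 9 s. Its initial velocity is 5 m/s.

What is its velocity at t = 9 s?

47 m/s

Δv equals the area under the a-t graph; then v = v₀ + Δv.
0–5 s: 12 × 5 = 60 m/s
5–7 s: -6 × 2 = -12 m/s
7–9 s: -3 × 2 = -6 m/s
Δv = 42 m/s, so v(9) = 5 + (42) = 47 m/s.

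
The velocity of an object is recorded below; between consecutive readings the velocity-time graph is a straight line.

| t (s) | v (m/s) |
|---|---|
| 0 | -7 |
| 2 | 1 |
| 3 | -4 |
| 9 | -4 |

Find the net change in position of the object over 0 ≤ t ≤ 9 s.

Net displacement equals the area under the velocity-time graph (areas below the axis count negative).
0–2 s: ½(-7 + 1)(2) = -6 m
2–3 s: ½(1 + -4)(1) = -1.5 m
3–9 s: -4 × 6 = -24 m
Net displacement = -31.5 m

-31.5 m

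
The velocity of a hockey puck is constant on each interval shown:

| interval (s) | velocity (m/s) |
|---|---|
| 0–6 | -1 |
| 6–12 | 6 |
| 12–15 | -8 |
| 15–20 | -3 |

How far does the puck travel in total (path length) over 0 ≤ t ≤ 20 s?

Distance (not displacement) is the total path length: add the absolute areas under v-t.
0–6 s: |-1| × 6 = 6 m
6–12 s: |6| × 6 = 36 m
12–15 s: |-8| × 3 = 24 m
15–20 s: |-3| × 5 = 15 m
Total distance = 81 m

81 m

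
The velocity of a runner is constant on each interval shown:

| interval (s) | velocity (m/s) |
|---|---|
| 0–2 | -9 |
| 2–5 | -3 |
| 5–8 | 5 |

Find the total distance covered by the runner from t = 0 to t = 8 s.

Total distance travelled is ∫|v| dt — sum the magnitudes of each area piece.
0–2 s: |-9| × 2 = 18 m
2–5 s: |-3| × 3 = 9 m
5–8 s: |5| × 3 = 15 m
Total distance = 42 m

42 m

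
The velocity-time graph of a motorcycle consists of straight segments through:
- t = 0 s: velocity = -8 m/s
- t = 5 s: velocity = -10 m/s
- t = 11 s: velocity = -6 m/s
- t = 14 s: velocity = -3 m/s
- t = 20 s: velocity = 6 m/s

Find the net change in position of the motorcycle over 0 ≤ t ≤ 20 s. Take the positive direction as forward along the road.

Displacement is the signed area under the v-t curve.
0–5 s: ½(-8 + -10)(5) = -45 m
5–11 s: ½(-10 + -6)(6) = -48 m
11–14 s: ½(-6 + -3)(3) = -13.5 m
14–20 s: ½(-3 + 6)(6) = 9 m
Net displacement = -97.5 m

-97.5 m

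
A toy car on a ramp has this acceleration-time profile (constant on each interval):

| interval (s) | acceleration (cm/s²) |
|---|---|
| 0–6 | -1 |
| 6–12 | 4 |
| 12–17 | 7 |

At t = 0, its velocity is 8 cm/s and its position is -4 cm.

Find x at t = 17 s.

On each constant-a segment, Δv = aΔt and Δx = v₀Δt + ½aΔt²; chain segment to segment.
0–6 s: v starts 8 cm/s; Δx = 8·6 + ½·-1·6² = 30 cm; v ends 2 cm/s.
6–12 s: v starts 2 cm/s; Δx = 2·6 + ½·4·6² = 84 cm; v ends 26 cm/s.
12–17 s: v starts 26 cm/s; Δx = 26·5 + ½·7·5² = 217.5 cm; v ends 61 cm/s.
x(17) = -4 + Σ Δx = 327.5 cm.

327.5 cm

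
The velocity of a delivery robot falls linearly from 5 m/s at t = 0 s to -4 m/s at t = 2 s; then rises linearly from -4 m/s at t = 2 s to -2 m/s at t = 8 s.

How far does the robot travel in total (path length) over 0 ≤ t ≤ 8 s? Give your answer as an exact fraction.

Distance (not displacement) is the total path length: add the absolute areas under v-t.
0–2 s: v = 0 at t = 10/9 s; triangle areas 25/9 + 16/9 = 41/9 m
2–8 s: |½(-4 + -2)(6)| = 18 m
Total distance = 203/9 m

203/9 m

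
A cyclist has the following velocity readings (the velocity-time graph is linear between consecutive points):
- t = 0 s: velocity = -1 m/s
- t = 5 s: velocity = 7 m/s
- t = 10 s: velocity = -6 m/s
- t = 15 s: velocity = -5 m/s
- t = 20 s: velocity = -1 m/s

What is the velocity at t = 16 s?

On 15–20 s the graph is linear from -5 to -1 m/s: v(16) = -5 + (-1 − -5)·(16 − 15)/(20 − 15) = -4.2 m/s.

-4.2 m/s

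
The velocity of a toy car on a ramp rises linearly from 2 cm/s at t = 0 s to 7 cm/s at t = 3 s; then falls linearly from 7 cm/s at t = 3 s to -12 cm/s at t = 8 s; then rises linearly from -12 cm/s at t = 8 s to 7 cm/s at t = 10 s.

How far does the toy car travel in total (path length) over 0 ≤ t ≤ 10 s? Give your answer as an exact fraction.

932/19 cm

Total distance travelled is ∫|v| dt — sum the magnitudes of each area piece.
0–3 s: |½(2 + 7)(3)| = 13.5 cm
3–8 s: v = 0 at t = 92/19 s; triangle areas 245/38 + 360/19 = 965/38 cm
8–10 s: v = 0 at t = 176/19 s; triangle areas 144/19 + 49/19 = 193/19 cm
Total distance = 932/19 cm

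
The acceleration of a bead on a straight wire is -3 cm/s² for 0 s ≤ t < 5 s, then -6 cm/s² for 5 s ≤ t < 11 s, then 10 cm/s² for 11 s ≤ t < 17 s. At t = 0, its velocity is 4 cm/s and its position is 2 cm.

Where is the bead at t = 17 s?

On each constant-a segment, Δv = aΔt and Δx = v₀Δt + ½aΔt²; chain segment to segment.
0–5 s: v starts 4 cm/s; Δx = 4·5 + ½·-3·5² = -17.5 cm; v ends -11 cm/s.
5–11 s: v starts -11 cm/s; Δx = -11·6 + ½·-6·6² = -174 cm; v ends -47 cm/s.
11–17 s: v starts -47 cm/s; Δx = -47·6 + ½·10·6² = -102 cm; v ends 13 cm/s.
x(17) = 2 + Σ Δx = -291.5 cm.

-291.5 cm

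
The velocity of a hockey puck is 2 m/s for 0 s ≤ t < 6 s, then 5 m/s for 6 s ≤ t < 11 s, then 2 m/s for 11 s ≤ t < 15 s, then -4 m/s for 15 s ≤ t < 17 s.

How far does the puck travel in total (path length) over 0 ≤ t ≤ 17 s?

Total distance travelled is ∫|v| dt — sum the magnitudes of each area piece.
0–6 s: |2| × 6 = 12 m
6–11 s: |5| × 5 = 25 m
11–15 s: |2| × 4 = 8 m
15–17 s: |-4| × 2 = 8 m
Total distance = 53 m

53 m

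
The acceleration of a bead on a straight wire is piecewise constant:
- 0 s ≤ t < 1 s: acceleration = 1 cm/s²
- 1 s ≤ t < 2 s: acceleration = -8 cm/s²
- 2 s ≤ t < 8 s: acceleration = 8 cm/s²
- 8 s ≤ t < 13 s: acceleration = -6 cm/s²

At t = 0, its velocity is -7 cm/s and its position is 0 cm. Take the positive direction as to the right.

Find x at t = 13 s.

138.5 cm

On each constant-a segment, Δv = aΔt and Δx = v₀Δt + ½aΔt²; chain segment to segment.
0–1 s: v starts -7 cm/s; Δx = -7·1 + ½·1·1² = -6.5 cm; v ends -6 cm/s.
1–2 s: v starts -6 cm/s; Δx = -6·1 + ½·-8·1² = -10 cm; v ends -14 cm/s.
2–8 s: v starts -14 cm/s; Δx = -14·6 + ½·8·6² = 60 cm; v ends 34 cm/s.
8–13 s: v starts 34 cm/s; Δx = 34·5 + ½·-6·5² = 95 cm; v ends 4 cm/s.
x(13) = 0 + Σ Δx = 138.5 cm.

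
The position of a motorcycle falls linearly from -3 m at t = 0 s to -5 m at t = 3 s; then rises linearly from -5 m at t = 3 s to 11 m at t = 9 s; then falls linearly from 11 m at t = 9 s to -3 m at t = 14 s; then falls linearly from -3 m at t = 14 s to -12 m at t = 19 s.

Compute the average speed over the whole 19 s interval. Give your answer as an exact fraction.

Average speed = (total path length)/(elapsed time); on a piecewise-linear x-t graph the path length is Σ|Δx|.
0–3 s: |Δx| = |-5 − -3| = 2 m
3–9 s: |Δx| = |11 − -5| = 16 m
9–14 s: |Δx| = |-3 − 11| = 14 m
14–19 s: |Δx| = |-12 − -3| = 9 m
Total path = 41 m; average speed = 41/19 = 41/19 m/s.

41/19 m/s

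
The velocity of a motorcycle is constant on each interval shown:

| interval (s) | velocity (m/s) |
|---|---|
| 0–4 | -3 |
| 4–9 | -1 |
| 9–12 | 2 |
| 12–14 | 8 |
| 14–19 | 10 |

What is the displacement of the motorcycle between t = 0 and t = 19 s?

Net displacement equals the area under the velocity-time graph (areas below the axis count negative).
0–4 s: -3 × 4 = -12 m
4–9 s: -1 × 5 = -5 m
9–12 s: 2 × 3 = 6 m
12–14 s: 8 × 2 = 16 m
14–19 s: 10 × 5 = 50 m
Net displacement = 55 m

55 m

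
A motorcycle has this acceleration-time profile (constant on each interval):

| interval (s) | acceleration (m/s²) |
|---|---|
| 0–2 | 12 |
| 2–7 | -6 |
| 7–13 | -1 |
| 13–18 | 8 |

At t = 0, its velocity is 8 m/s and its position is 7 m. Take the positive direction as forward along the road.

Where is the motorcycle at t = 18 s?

206 m

On each constant-a segment, Δv = aΔt and Δx = v₀Δt + ½aΔt²; chain segment to segment.
0–2 s: v starts 8 m/s; Δx = 8·2 + ½·12·2² = 40 m; v ends 32 m/s.
2–7 s: v starts 32 m/s; Δx = 32·5 + ½·-6·5² = 85 m; v ends 2 m/s.
7–13 s: v starts 2 m/s; Δx = 2·6 + ½·-1·6² = -6 m; v ends -4 m/s.
13–18 s: v starts -4 m/s; Δx = -4·5 + ½·8·5² = 80 m; v ends 36 m/s.
x(18) = 7 + Σ Δx = 206 m.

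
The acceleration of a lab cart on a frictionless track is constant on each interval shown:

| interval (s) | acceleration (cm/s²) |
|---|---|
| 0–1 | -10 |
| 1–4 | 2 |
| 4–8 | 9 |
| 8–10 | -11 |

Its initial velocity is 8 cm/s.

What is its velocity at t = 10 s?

18 cm/s

Δv equals the area under the a-t graph; then v = v₀ + Δv.
0–1 s: -10 × 1 = -10 cm/s
1–4 s: 2 × 3 = 6 cm/s
4–8 s: 9 × 4 = 36 cm/s
8–10 s: -11 × 2 = -22 cm/s
Δv = 10 cm/s, so v(10) = 8 + (10) = 18 cm/s.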